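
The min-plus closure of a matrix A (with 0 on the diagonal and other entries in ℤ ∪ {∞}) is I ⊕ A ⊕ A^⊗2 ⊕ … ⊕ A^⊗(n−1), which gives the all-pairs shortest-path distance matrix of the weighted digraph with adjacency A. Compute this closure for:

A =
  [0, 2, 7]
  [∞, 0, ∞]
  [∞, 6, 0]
Closure =
  [0, 2, 7]
  [∞, 0, ∞]
  [∞, 6, 0]

This is the Floyd-Warshall all-pairs shortest-path computation. For each intermediate vertex k = 0, 1, …, 2, update dist[i][j] ← min(dist[i][j], dist[i][k] + dist[k][j]). The final matrix gives, for each (i, j), the minimum total weight of any directed path from i to j (possibly empty when i = j).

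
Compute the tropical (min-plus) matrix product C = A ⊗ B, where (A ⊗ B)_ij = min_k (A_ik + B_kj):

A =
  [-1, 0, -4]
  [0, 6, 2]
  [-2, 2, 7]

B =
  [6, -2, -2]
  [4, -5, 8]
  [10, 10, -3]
A ⊗ B =
  [4, -5, -7]
  [6, -2, -2]
  [4, -4, -4]

Apply the min-plus product entry-by-entry:
  C[0][0] = min over k of (A[0][0] + B[0][0] = -1 + 6 = 5, A[0][1] + B[1][0] = 0 + 4 = 4, A[0][2] + B[2][0] = -4 + 10 = 6) = 4 (attained at k = 1)
  C[0][1] = min over k of (A[0][0] + B[0][1] = -1 + -2 = -3, A[0][1] + B[1][1] = 0 + -5 = -5, A[0][2] + B[2][1] = -4 + 10 = 6) = -5 (attained at k = 1)
  C[0][2] = min over k of (A[0][0] + B[0][2] = -1 + -2 = -3, A[0][1] + B[1][2] = 0 + 8 = 8, A[0][2] + B[2][2] = -4 + -3 = -7) = -7 (attained at k = 2)
  C[1][0] = min over k of (A[1][0] + B[0][0] = 0 + 6 = 6, A[1][1] + B[1][0] = 6 + 4 = 10, A[1][2] + B[2][0] = 2 + 10 = 12) = 6 (attained at k = 0)
  C[1][1] = min over k of (A[1][0] + B[0][1] = 0 + -2 = -2, A[1][1] + B[1][1] = 6 + -5 = 1, A[1][2] + B[2][1] = 2 + 10 = 12) = -2 (attained at k = 0)
  C[1][2] = min over k of (A[1][0] + B[0][2] = 0 + -2 = -2, A[1][1] + B[1][2] = 6 + 8 = 14, A[1][2] + B[2][2] = 2 + -3 = -1) = -2 (attained at k = 0)
  C[2][0] = min over k of (A[2][0] + B[0][0] = -2 + 6 = 4, A[2][1] + B[1][0] = 2 + 4 = 6, A[2][2] + B[2][0] = 7 + 10 = 17) = 4 (attained at k = 0)
  C[2][1] = min over k of (A[2][0] + B[0][1] = -2 + -2 = -4, A[2][1] + B[1][1] = 2 + -5 = -3, A[2][2] + B[2][1] = 7 + 10 = 17) = -4 (attained at k = 0)
  C[2][2] = min over k of (A[2][0] + B[0][2] = -2 + -2 = -4, A[2][1] + B[1][2] = 2 + 8 = 10, A[2][2] + B[2][2] = 7 + -3 = 4) = -4 (attained at k = 0)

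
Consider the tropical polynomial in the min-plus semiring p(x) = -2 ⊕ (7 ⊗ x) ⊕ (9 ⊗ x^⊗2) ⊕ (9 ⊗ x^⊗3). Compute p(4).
p(4) = -2

A tropical monomial a ⊗ x^⊗i evaluates to a + i · x. Evaluating each term at x = 4:
  Term 0 contributes -2 + 0 · 4 = -2
  Term 1 contributes 7 + 1 · 4 = 11
  Term 2 contributes 9 + 2 · 4 = 17
  Term 3 contributes 9 + 3 · 4 = 21
p(4) = ⊕ of these = min[-2, 11, 17, 21] = -2.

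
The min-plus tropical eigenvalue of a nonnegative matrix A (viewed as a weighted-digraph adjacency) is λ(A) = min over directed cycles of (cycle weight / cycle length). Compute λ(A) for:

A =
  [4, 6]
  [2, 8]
λ(A) = 4

Enumerate directed cycles and compute their means (weight / length). Sample:
  cycle 0 → 0: weight = 4, length = 1, mean = 4/1 ≈ 4.000
  cycle 1 → 1: weight = 8, length = 1, mean = 8/1 ≈ 8.000
  cycle 0 → 1 → 0: weight = 8, length = 2, mean = 8/2 ≈ 4.000
  cycle 1 → 0 → 1: weight = 8, length = 2, mean = 8/2 ≈ 4.000
Minimum mean = 4.000, attained e.g. along the cycle 0 → 0 with weight 4 and length 1. So λ(A) = 4/1 = 4.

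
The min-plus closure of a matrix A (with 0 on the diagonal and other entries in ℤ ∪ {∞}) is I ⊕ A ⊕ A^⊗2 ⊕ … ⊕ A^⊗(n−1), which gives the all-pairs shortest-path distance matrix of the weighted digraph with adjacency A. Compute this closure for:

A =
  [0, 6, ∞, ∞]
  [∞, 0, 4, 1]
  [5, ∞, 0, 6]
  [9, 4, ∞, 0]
Closure =
  [0, 6, 10, 7]
  [9, 0, 4, 1]
  [5, 10, 0, 6]
  [9, 4, 8, 0]

This is the Floyd-Warshall all-pairs shortest-path computation. For each intermediate vertex k = 0, 1, …, 3, update dist[i][j] ← min(dist[i][j], dist[i][k] + dist[k][j]). The final matrix gives, for each (i, j), the minimum total weight of any directed path from i to j (possibly empty when i = j).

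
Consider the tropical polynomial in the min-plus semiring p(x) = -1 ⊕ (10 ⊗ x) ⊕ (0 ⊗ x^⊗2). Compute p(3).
p(3) = -1

A tropical monomial a ⊗ x^⊗i evaluates to a + i · x. Evaluating each term at x = 3:
  Term 0 contributes -1 + 0 · 3 = -1
  Term 1 contributes 10 + 1 · 3 = 13
  Term 2 contributes 0 + 2 · 3 = 6
p(3) = ⊕ of these = min[-1, 13, 6] = -1.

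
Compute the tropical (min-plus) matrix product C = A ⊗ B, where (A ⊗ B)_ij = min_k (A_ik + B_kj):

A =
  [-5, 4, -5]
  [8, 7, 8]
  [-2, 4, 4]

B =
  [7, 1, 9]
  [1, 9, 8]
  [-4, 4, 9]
A ⊗ B =
  [-9, -4, 4]
  [4, 9, 15]
  [0, -1, 7]

Apply the min-plus product entry-by-entry:
  C[0][0] = min over k of (A[0][0] + B[0][0] = -5 + 7 = 2, A[0][1] + B[1][0] = 4 + 1 = 5, A[0][2] + B[2][0] = -5 + -4 = -9) = -9 (attained at k = 2)
  C[0][1] = min over k of (A[0][0] + B[0][1] = -5 + 1 = -4, A[0][1] + B[1][1] = 4 + 9 = 13, A[0][2] + B[2][1] = -5 + 4 = -1) = -4 (attained at k = 0)
  C[0][2] = min over k of (A[0][0] + B[0][2] = -5 + 9 = 4, A[0][1] + B[1][2] = 4 + 8 = 12, A[0][2] + B[2][2] = -5 + 9 = 4) = 4 (attained at k = 0)
  C[1][0] = min over k of (A[1][0] + B[0][0] = 8 + 7 = 15, A[1][1] + B[1][0] = 7 + 1 = 8, A[1][2] + B[2][0] = 8 + -4 = 4) = 4 (attained at k = 2)
  C[1][1] = min over k of (A[1][0] + B[0][1] = 8 + 1 = 9, A[1][1] + B[1][1] = 7 + 9 = 16, A[1][2] + B[2][1] = 8 + 4 = 12) = 9 (attained at k = 0)
  C[1][2] = min over k of (A[1][0] + B[0][2] = 8 + 9 = 17, A[1][1] + B[1][2] = 7 + 8 = 15, A[1][2] + B[2][2] = 8 + 9 = 17) = 15 (attained at k = 1)
  C[2][0] = min over k of (A[2][0] + B[0][0] = -2 + 7 = 5, A[2][1] + B[1][0] = 4 + 1 = 5, A[2][2] + B[2][0] = 4 + -4 = 0) = 0 (attained at k = 2)
  C[2][1] = min over k of (A[2][0] + B[0][1] = -2 + 1 = -1, A[2][1] + B[1][1] = 4 + 9 = 13, A[2][2] + B[2][1] = 4 + 4 = 8) = -1 (attained at k = 0)
  C[2][2] = min over k of (A[2][0] + B[0][2] = -2 + 9 = 7, A[2][1] + B[1][2] = 4 + 8 = 12, A[2][2] + B[2][2] = 4 + 9 = 13) = 7 (attained at k = 0)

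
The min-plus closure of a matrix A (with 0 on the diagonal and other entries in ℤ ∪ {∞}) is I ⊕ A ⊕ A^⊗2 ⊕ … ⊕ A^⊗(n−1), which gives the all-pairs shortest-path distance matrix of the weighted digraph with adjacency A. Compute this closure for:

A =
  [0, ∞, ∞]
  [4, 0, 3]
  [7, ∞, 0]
Closure =
  [0, ∞, ∞]
  [4, 0, 3]
  [7, ∞, 0]

This is the Floyd-Warshall all-pairs shortest-path computation. For each intermediate vertex k = 0, 1, …, 2, update dist[i][j] ← min(dist[i][j], dist[i][k] + dist[k][j]). The final matrix gives, for each (i, j), the minimum total weight of any directed path from i to j (possibly empty when i = j).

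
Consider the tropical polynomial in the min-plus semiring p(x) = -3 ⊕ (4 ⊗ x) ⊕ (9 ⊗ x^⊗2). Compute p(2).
p(2) = -3

A tropical monomial a ⊗ x^⊗i evaluates to a + i · x. Evaluating each term at x = 2:
  Term 0 contributes -3 + 0 · 2 = -3
  Term 1 contributes 4 + 1 · 2 = 6
  Term 2 contributes 9 + 2 · 2 = 13
p(2) = ⊕ of these = min[-3, 6, 13] = -3.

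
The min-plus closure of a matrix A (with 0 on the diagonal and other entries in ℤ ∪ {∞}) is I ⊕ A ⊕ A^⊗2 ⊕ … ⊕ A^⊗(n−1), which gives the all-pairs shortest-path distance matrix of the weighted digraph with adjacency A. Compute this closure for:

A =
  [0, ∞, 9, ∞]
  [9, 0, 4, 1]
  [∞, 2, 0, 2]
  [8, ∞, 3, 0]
Closure =
  [0, 11, 9, 11]
  [9, 0, 4, 1]
  [10, 2, 0, 2]
  [8, 5, 3, 0]

This is the Floyd-Warshall all-pairs shortest-path computation. For each intermediate vertex k = 0, 1, …, 3, update dist[i][j] ← min(dist[i][j], dist[i][k] + dist[k][j]). The final matrix gives, for each (i, j), the minimum total weight of any directed path from i to j (possibly empty when i = j).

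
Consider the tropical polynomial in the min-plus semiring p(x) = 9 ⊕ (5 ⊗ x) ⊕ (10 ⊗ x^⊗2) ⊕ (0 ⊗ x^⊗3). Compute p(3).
p(3) = 8

A tropical monomial a ⊗ x^⊗i evaluates to a + i · x. Evaluating each term at x = 3:
  Term 0 contributes 9 + 0 · 3 = 9
  Term 1 contributes 5 + 1 · 3 = 8
  Term 2 contributes 10 + 2 · 3 = 16
  Term 3 contributes 0 + 3 · 3 = 9
p(3) = ⊕ of these = min[9, 8, 16, 9] = 8.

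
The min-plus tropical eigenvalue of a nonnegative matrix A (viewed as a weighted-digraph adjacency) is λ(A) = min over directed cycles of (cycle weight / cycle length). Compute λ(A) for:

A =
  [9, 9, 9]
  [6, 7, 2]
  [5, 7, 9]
λ(A) = 9/2

Enumerate directed cycles and compute their means (weight / length). Sample:
  cycle 0 → 0: weight = 9, length = 1, mean = 9/1 ≈ 9.000
  cycle 1 → 1: weight = 7, length = 1, mean = 7/1 ≈ 7.000
  cycle 2 → 2: weight = 9, length = 1, mean = 9/1 ≈ 9.000
  cycle 0 → 1 → 0: weight = 15, length = 2, mean = 15/2 ≈ 7.500
  cycle 0 → 2 → 0: weight = 14, length = 2, mean = 14/2 ≈ 7.000
  cycle 1 → 0 → 1: weight = 15, length = 2, mean = 15/2 ≈ 7.500
Minimum mean = 4.500, attained e.g. along the cycle 1 → 2 → 1 with weight 9 and length 2. So λ(A) = 9/2 = 9/2.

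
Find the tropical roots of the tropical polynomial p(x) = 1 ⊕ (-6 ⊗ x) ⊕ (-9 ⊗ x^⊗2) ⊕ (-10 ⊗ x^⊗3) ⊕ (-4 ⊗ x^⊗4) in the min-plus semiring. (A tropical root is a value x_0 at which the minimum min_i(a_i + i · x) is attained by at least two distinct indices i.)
Roots: {-6, 1, 3, 7}

Each tropical root is a break point of the lower envelope of the lines y = a_i + i · x (there are 5 lines, with slopes 0, 1, ..., 4). Only the lines that attain the minimum somewhere contribute to roots; other lines are dominated. Here the surviving (envelope) indices are i = 4, i = 3, i = 2, i = 1, i = 0.
Intersections between consecutive envelope lines give the roots: for adjacent envelope indices i < j the intersection is x = (a_i − a_j) / (j − i). Reading off the sorted break points: {-6, 1, 3, 7}.
Verification: at each break x_0, at least two indices attain the minimum of min_i(a_i + i · x_0).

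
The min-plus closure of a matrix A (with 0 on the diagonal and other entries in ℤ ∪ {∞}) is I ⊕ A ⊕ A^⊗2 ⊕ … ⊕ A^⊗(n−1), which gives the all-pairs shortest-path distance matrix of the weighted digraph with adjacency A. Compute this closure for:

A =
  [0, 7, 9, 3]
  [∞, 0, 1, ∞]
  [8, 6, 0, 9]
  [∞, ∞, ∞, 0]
Closure =
  [0, 7, 8, 3]
  [9, 0, 1, 10]
  [8, 6, 0, 9]
  [∞, ∞, ∞, 0]

This is the Floyd-Warshall all-pairs shortest-path computation. For each intermediate vertex k = 0, 1, …, 3, update dist[i][j] ← min(dist[i][j], dist[i][k] + dist[k][j]). The final matrix gives, for each (i, j), the minimum total weight of any directed path from i to j (possibly empty when i = j).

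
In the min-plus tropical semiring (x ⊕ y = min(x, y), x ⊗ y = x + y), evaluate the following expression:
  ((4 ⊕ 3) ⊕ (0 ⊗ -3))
((4 ⊕ 3) ⊕ (0 ⊗ -3)) = -3

Expand innermost to outermost. Recall ⊕ takes the minimum of its arguments and ⊗ takes their sum. Working out the expression ((4 ⊕ 3) ⊕ (0 ⊗ -3)) gives -3.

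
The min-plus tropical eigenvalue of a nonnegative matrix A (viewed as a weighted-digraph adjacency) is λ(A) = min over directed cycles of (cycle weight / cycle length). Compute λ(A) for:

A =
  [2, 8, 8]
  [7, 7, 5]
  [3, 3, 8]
λ(A) = 2

Enumerate directed cycles and compute their means (weight / length). Sample:
  cycle 0 → 0: weight = 2, length = 1, mean = 2/1 ≈ 2.000
  cycle 1 → 1: weight = 7, length = 1, mean = 7/1 ≈ 7.000
  cycle 2 → 2: weight = 8, length = 1, mean = 8/1 ≈ 8.000
  cycle 0 → 1 → 0: weight = 15, length = 2, mean = 15/2 ≈ 7.500
  cycle 0 → 2 → 0: weight = 11, length = 2, mean = 11/2 ≈ 5.500
  cycle 1 → 0 → 1: weight = 15, length = 2, mean = 15/2 ≈ 7.500
Minimum mean = 2.000, attained e.g. along the cycle 0 → 0 with weight 2 and length 1. So λ(A) = 2/1 = 2.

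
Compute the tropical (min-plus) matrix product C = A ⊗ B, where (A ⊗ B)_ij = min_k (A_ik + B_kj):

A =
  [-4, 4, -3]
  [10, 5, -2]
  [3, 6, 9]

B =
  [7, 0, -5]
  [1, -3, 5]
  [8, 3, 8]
A ⊗ B =
  [3, -4, -9]
  [6, 1, 5]
  [7, 3, -2]

Apply the min-plus product entry-by-entry:
  C[0][0] = min over k of (A[0][0] + B[0][0] = -4 + 7 = 3, A[0][1] + B[1][0] = 4 + 1 = 5, A[0][2] + B[2][0] = -3 + 8 = 5) = 3 (attained at k = 0)
  C[0][1] = min over k of (A[0][0] + B[0][1] = -4 + 0 = -4, A[0][1] + B[1][1] = 4 + -3 = 1, A[0][2] + B[2][1] = -3 + 3 = 0) = -4 (attained at k = 0)
  C[0][2] = min over k of (A[0][0] + B[0][2] = -4 + -5 = -9, A[0][1] + B[1][2] = 4 + 5 = 9, A[0][2] + B[2][2] = -3 + 8 = 5) = -9 (attained at k = 0)
  C[1][0] = min over k of (A[1][0] + B[0][0] = 10 + 7 = 17, A[1][1] + B[1][0] = 5 + 1 = 6, A[1][2] + B[2][0] = -2 + 8 = 6) = 6 (attained at k = 1)
  C[1][1] = min over k of (A[1][0] + B[0][1] = 10 + 0 = 10, A[1][1] + B[1][1] = 5 + -3 = 2, A[1][2] + B[2][1] = -2 + 3 = 1) = 1 (attained at k = 2)
  C[1][2] = min over k of (A[1][0] + B[0][2] = 10 + -5 = 5, A[1][1] + B[1][2] = 5 + 5 = 10, A[1][2] + B[2][2] = -2 + 8 = 6) = 5 (attained at k = 0)
  C[2][0] = min over k of (A[2][0] + B[0][0] = 3 + 7 = 10, A[2][1] + B[1][0] = 6 + 1 = 7, A[2][2] + B[2][0] = 9 + 8 = 17) = 7 (attained at k = 1)
  C[2][1] = min over k of (A[2][0] + B[0][1] = 3 + 0 = 3, A[2][1] + B[1][1] = 6 + -3 = 3, A[2][2] + B[2][1] = 9 + 3 = 12) = 3 (attained at k = 0)
  C[2][2] = min over k of (A[2][0] + B[0][2] = 3 + -5 = -2, A[2][1] + B[1][2] = 6 + 5 = 11, A[2][2] + B[2][2] = 9 + 8 = 17) = -2 (attained at k = 0)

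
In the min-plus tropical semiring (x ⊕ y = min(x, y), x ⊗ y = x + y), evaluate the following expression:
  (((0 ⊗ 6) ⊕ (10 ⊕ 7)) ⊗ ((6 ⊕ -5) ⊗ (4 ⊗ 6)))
(((0 ⊗ 6) ⊕ (10 ⊕ 7)) ⊗ ((6 ⊕ -5) ⊗ (4 ⊗ 6))) = 11

Expand innermost to outermost. Recall ⊕ takes the minimum of its arguments and ⊗ takes their sum. Working out the expression (((0 ⊗ 6) ⊕ (10 ⊕ 7)) ⊗ ((6 ⊕ -5) ⊗ (4 ⊗ 6))) gives 11.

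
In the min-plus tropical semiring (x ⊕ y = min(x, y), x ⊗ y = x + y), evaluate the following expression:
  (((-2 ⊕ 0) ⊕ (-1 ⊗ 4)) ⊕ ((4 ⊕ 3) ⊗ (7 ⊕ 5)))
(((-2 ⊕ 0) ⊕ (-1 ⊗ 4)) ⊕ ((4 ⊕ 3) ⊗ (7 ⊕ 5))) = -2

Expand innermost to outermost. Recall ⊕ takes the minimum of its arguments and ⊗ takes their sum. Working out the expression (((-2 ⊕ 0) ⊕ (-1 ⊗ 4)) ⊕ ((4 ⊕ 3) ⊗ (7 ⊕ 5))) gives -2.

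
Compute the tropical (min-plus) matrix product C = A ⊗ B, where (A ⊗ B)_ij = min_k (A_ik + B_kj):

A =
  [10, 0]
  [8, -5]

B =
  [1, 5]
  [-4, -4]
A ⊗ B =
  [-4, -4]
  [-9, -9]

Apply the min-plus product entry-by-entry:
  C[0][0] = min over k of (A[0][0] + B[0][0] = 10 + 1 = 11, A[0][1] + B[1][0] = 0 + -4 = -4) = -4 (attained at k = 1)
  C[0][1] = min over k of (A[0][0] + B[0][1] = 10 + 5 = 15, A[0][1] + B[1][1] = 0 + -4 = -4) = -4 (attained at k = 1)
  C[1][0] = min over k of (A[1][0] + B[0][0] = 8 + 1 = 9, A[1][1] + B[1][0] = -5 + -4 = -9) = -9 (attained at k = 1)
  C[1][1] = min over k of (A[1][0] + B[0][1] = 8 + 5 = 13, A[1][1] + B[1][1] = -5 + -4 = -9) = -9 (attained at k = 1)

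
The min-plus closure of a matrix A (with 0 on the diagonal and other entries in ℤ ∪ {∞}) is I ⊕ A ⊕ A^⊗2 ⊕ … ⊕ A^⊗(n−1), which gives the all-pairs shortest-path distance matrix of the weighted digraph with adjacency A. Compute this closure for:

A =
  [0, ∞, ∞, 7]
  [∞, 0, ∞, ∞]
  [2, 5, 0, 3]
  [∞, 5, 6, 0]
Closure =
  [0, 12, 13, 7]
  [∞, 0, ∞, ∞]
  [2, 5, 0, 3]
  [8, 5, 6, 0]

This is the Floyd-Warshall all-pairs shortest-path computation. For each intermediate vertex k = 0, 1, …, 3, update dist[i][j] ← min(dist[i][j], dist[i][k] + dist[k][j]). The final matrix gives, for each (i, j), the minimum total weight of any directed path from i to j (possibly empty when i = j).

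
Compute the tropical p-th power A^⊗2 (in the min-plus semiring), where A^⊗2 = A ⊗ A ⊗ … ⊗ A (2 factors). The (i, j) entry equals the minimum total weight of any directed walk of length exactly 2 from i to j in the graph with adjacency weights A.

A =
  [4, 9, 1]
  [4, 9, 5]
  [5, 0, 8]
A^⊗2 =
  [6, 1, 5]
  [8, 5, 5]
  [4, 8, 5]

Each entry (A^⊗2)_ij equals the minimum over all length-2 walks i = v_0 → v_1 → … → v_2 = j of Σ_t A[v_t][v_{t+1}]. For example, for (i, j) = (0, 2) we minimise over 3 possible intermediate vertex sequences; the minimum is 5, attained along the walk 0 → 0 → 2.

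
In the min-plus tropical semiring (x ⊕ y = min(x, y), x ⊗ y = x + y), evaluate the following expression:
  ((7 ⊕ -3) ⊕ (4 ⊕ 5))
((7 ⊕ -3) ⊕ (4 ⊕ 5)) = -3

Expand innermost to outermost. Recall ⊕ takes the minimum of its arguments and ⊗ takes their sum. Working out the expression ((7 ⊕ -3) ⊕ (4 ⊕ 5)) gives -3.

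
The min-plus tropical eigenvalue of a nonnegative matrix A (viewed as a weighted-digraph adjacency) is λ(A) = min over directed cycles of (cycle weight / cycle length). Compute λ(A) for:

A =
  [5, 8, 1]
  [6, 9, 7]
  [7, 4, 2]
λ(A) = 2

Enumerate directed cycles and compute their means (weight / length). Sample:
  cycle 0 → 0: weight = 5, length = 1, mean = 5/1 ≈ 5.000
  cycle 1 → 1: weight = 9, length = 1, mean = 9/1 ≈ 9.000
  cycle 2 → 2: weight = 2, length = 1, mean = 2/1 ≈ 2.000
  cycle 0 → 1 → 0: weight = 14, length = 2, mean = 14/2 ≈ 7.000
  cycle 0 → 2 → 0: weight = 8, length = 2, mean = 8/2 ≈ 4.000
  cycle 1 → 0 → 1: weight = 14, length = 2, mean = 14/2 ≈ 7.000
Minimum mean = 2.000, attained e.g. along the cycle 2 → 2 with weight 2 and length 1. So λ(A) = 2/1 = 2.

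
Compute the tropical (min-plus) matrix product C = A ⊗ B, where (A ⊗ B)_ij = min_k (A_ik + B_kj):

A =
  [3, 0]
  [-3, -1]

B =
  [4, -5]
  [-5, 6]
A ⊗ B =
  [-5, -2]
  [-6, -8]

Apply the min-plus product entry-by-entry:
  C[0][0] = min over k of (A[0][0] + B[0][0] = 3 + 4 = 7, A[0][1] + B[1][0] = 0 + -5 = -5) = -5 (attained at k = 1)
  C[0][1] = min over k of (A[0][0] + B[0][1] = 3 + -5 = -2, A[0][1] + B[1][1] = 0 + 6 = 6) = -2 (attained at k = 0)
  C[1][0] = min over k of (A[1][0] + B[0][0] = -3 + 4 = 1, A[1][1] + B[1][0] = -1 + -5 = -6) = -6 (attained at k = 1)
  C[1][1] = min over k of (A[1][0] + B[0][1] = -3 + -5 = -8, A[1][1] + B[1][1] = -1 + 6 = 5) = -8 (attained at k = 0)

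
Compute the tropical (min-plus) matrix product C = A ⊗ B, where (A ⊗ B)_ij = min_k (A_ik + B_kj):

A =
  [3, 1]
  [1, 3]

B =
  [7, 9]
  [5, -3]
A ⊗ B =
  [6, -2]
  [8, 0]

Apply the min-plus product entry-by-entry:
  C[0][0] = min over k of (A[0][0] + B[0][0] = 3 + 7 = 10, A[0][1] + B[1][0] = 1 + 5 = 6) = 6 (attained at k = 1)
  C[0][1] = min over k of (A[0][0] + B[0][1] = 3 + 9 = 12, A[0][1] + B[1][1] = 1 + -3 = -2) = -2 (attained at k = 1)
  C[1][0] = min over k of (A[1][0] + B[0][0] = 1 + 7 = 8, A[1][1] + B[1][0] = 3 + 5 = 8) = 8 (attained at k = 0)
  C[1][1] = min over k of (A[1][0] + B[0][1] = 1 + 9 = 10, A[1][1] + B[1][1] = 3 + -3 = 0) = 0 (attained at k = 1)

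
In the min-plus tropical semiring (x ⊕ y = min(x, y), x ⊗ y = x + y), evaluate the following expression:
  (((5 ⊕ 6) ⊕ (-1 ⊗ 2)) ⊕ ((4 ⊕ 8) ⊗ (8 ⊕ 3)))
(((5 ⊕ 6) ⊕ (-1 ⊗ 2)) ⊕ ((4 ⊕ 8) ⊗ (8 ⊕ 3))) = 1

Expand innermost to outermost. Recall ⊕ takes the minimum of its arguments and ⊗ takes their sum. Working out the expression (((5 ⊕ 6) ⊕ (-1 ⊗ 2)) ⊕ ((4 ⊕ 8) ⊗ (8 ⊕ 3))) gives 1.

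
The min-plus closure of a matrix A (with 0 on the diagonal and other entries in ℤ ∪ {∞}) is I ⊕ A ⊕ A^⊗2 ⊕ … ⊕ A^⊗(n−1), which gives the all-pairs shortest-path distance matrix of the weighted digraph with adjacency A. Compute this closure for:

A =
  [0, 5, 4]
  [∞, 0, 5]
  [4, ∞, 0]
Closure =
  [0, 5, 4]
  [9, 0, 5]
  [4, 9, 0]

This is the Floyd-Warshall all-pairs shortest-path computation. For each intermediate vertex k = 0, 1, …, 2, update dist[i][j] ← min(dist[i][j], dist[i][k] + dist[k][j]). The final matrix gives, for each (i, j), the minimum total weight of any directed path from i to j (possibly empty when i = j).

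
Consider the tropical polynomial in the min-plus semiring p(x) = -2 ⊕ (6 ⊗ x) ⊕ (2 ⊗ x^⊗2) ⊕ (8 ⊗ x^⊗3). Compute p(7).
p(7) = -2

A tropical monomial a ⊗ x^⊗i evaluates to a + i · x. Evaluating each term at x = 7:
  Term 0 contributes -2 + 0 · 7 = -2
  Term 1 contributes 6 + 1 · 7 = 13
  Term 2 contributes 2 + 2 · 7 = 16
  Term 3 contributes 8 + 3 · 7 = 29
p(7) = ⊕ of these = min[-2, 13, 16, 29] = -2.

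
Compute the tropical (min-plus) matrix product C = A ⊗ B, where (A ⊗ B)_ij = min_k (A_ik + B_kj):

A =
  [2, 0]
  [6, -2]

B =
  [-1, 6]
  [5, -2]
A ⊗ B =
  [1, -2]
  [3, -4]

Apply the min-plus product entry-by-entry:
  C[0][0] = min over k of (A[0][0] + B[0][0] = 2 + -1 = 1, A[0][1] + B[1][0] = 0 + 5 = 5) = 1 (attained at k = 0)
  C[0][1] = min over k of (A[0][0] + B[0][1] = 2 + 6 = 8, A[0][1] + B[1][1] = 0 + -2 = -2) = -2 (attained at k = 1)
  C[1][0] = min over k of (A[1][0] + B[0][0] = 6 + -1 = 5, A[1][1] + B[1][0] = -2 + 5 = 3) = 3 (attained at k = 1)
  C[1][1] = min over k of (A[1][0] + B[0][1] = 6 + 6 = 12, A[1][1] + B[1][1] = -2 + -2 = -4) = -4 (attained at k = 1)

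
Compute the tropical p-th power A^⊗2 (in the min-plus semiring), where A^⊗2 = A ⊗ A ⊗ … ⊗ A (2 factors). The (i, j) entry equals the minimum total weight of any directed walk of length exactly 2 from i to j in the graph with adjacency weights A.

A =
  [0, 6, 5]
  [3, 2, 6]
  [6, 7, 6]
A^⊗2 =
  [0, 6, 5]
  [3, 4, 8]
  [6, 9, 11]

Each entry (A^⊗2)_ij equals the minimum over all length-2 walks i = v_0 → v_1 → … → v_2 = j of Σ_t A[v_t][v_{t+1}]. For example, for (i, j) = (0, 2) we minimise over 3 possible intermediate vertex sequences; the minimum is 5, attained along the walk 0 → 0 → 2.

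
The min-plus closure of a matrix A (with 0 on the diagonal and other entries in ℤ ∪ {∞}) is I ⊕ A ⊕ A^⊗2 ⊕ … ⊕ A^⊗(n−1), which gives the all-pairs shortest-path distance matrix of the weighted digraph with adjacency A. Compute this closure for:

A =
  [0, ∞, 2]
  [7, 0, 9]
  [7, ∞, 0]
Closure =
  [0, ∞, 2]
  [7, 0, 9]
  [7, ∞, 0]

This is the Floyd-Warshall all-pairs shortest-path computation. For each intermediate vertex k = 0, 1, …, 2, update dist[i][j] ← min(dist[i][j], dist[i][k] + dist[k][j]). The final matrix gives, for each (i, j), the minimum total weight of any directed path from i to j (possibly empty when i = j).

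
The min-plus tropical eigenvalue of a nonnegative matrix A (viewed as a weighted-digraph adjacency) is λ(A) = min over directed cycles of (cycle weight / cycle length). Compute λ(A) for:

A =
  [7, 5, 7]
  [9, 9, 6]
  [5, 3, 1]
λ(A) = 1

Enumerate directed cycles and compute their means (weight / length). Sample:
  cycle 0 → 0: weight = 7, length = 1, mean = 7/1 ≈ 7.000
  cycle 1 → 1: weight = 9, length = 1, mean = 9/1 ≈ 9.000
  cycle 2 → 2: weight = 1, length = 1, mean = 1/1 ≈ 1.000
  cycle 0 → 1 → 0: weight = 14, length = 2, mean = 14/2 ≈ 7.000
  cycle 0 → 2 → 0: weight = 12, length = 2, mean = 12/2 ≈ 6.000
  cycle 1 → 0 → 1: weight = 14, length = 2, mean = 14/2 ≈ 7.000
Minimum mean = 1.000, attained e.g. along the cycle 2 → 2 with weight 1 and length 1. So λ(A) = 1/1 = 1.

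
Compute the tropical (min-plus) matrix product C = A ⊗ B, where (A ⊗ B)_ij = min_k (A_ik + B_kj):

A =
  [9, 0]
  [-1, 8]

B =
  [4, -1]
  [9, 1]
A ⊗ B =
  [9, 1]
  [3, -2]

Apply the min-plus product entry-by-entry:
  C[0][0] = min over k of (A[0][0] + B[0][0] = 9 + 4 = 13, A[0][1] + B[1][0] = 0 + 9 = 9) = 9 (attained at k = 1)
  C[0][1] = min over k of (A[0][0] + B[0][1] = 9 + -1 = 8, A[0][1] + B[1][1] = 0 + 1 = 1) = 1 (attained at k = 1)
  C[1][0] = min over k of (A[1][0] + B[0][0] = -1 + 4 = 3, A[1][1] + B[1][0] = 8 + 9 = 17) = 3 (attained at k = 0)
  C[1][1] = min over k of (A[1][0] + B[0][1] = -1 + -1 = -2, A[1][1] + B[1][1] = 8 + 1 = 9) = -2 (attained at k = 0)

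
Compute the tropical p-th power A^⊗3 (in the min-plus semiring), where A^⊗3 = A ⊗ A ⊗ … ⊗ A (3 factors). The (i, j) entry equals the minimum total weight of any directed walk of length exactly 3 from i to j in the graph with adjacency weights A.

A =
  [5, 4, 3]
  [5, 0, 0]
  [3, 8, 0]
A^⊗3 =
  [6, 4, 3]
  [3, 0, 0]
  [3, 7, 0]

Each entry (A^⊗3)_ij equals the minimum over all length-3 walks i = v_0 → v_1 → … → v_3 = j of Σ_t A[v_t][v_{t+1}]. For example, for (i, j) = (0, 2) we minimise over 9 possible intermediate vertex sequences; the minimum is 3, attained along the walk 0 → 2 → 2 → 2.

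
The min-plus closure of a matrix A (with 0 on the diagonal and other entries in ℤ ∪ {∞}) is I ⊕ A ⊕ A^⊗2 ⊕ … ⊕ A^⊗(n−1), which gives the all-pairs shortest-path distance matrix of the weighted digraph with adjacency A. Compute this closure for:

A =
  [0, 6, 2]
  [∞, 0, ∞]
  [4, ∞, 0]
Closure =
  [0, 6, 2]
  [∞, 0, ∞]
  [4, 10, 0]

This is the Floyd-Warshall all-pairs shortest-path computation. For each intermediate vertex k = 0, 1, …, 2, update dist[i][j] ← min(dist[i][j], dist[i][k] + dist[k][j]). The final matrix gives, for each (i, j), the minimum total weight of any directed path from i to j (possibly empty when i = j).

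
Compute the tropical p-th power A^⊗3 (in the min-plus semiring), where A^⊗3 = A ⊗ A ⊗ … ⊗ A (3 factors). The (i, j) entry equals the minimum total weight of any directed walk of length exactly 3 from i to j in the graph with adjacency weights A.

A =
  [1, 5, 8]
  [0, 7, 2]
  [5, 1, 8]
A^⊗3 =
  [3, 7, 8]
  [2, 6, 5]
  [2, 4, 9]

Each entry (A^⊗3)_ij equals the minimum over all length-3 walks i = v_0 → v_1 → … → v_3 = j of Σ_t A[v_t][v_{t+1}]. For example, for (i, j) = (0, 2) we minimise over 9 possible intermediate vertex sequences; the minimum is 8, attained along the walk 0 → 0 → 1 → 2.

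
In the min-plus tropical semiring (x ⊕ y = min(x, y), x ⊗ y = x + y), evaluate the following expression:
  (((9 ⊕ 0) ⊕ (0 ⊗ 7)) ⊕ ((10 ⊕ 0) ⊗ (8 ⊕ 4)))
(((9 ⊕ 0) ⊕ (0 ⊗ 7)) ⊕ ((10 ⊕ 0) ⊗ (8 ⊕ 4))) = 0

Expand innermost to outermost. Recall ⊕ takes the minimum of its arguments and ⊗ takes their sum. Working out the expression (((9 ⊕ 0) ⊕ (0 ⊗ 7)) ⊕ ((10 ⊕ 0) ⊗ (8 ⊕ 4))) gives 0.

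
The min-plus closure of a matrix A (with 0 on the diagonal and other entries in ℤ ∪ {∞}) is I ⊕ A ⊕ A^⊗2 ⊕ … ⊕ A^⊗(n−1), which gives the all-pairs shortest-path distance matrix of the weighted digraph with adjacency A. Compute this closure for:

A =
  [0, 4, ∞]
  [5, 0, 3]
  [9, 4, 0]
Closure =
  [0, 4, 7]
  [5, 0, 3]
  [9, 4, 0]

This is the Floyd-Warshall all-pairs shortest-path computation. For each intermediate vertex k = 0, 1, …, 2, update dist[i][j] ← min(dist[i][j], dist[i][k] + dist[k][j]). The final matrix gives, for each (i, j), the minimum total weight of any directed path from i to j (possibly empty when i = j).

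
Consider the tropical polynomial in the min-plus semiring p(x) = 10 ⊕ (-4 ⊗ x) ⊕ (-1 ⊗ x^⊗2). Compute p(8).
p(8) = 4

A tropical monomial a ⊗ x^⊗i evaluates to a + i · x. Evaluating each term at x = 8:
  Term 0 contributes 10 + 0 · 8 = 10
  Term 1 contributes -4 + 1 · 8 = 4
  Term 2 contributes -1 + 2 · 8 = 15
p(8) = ⊕ of these = min[10, 4, 15] = 4.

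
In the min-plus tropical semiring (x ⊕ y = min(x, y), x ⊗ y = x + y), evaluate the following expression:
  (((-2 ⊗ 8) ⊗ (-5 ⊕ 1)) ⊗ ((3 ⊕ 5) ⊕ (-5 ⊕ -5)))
(((-2 ⊗ 8) ⊗ (-5 ⊕ 1)) ⊗ ((3 ⊕ 5) ⊕ (-5 ⊕ -5))) = -4

Expand innermost to outermost. Recall ⊕ takes the minimum of its arguments and ⊗ takes their sum. Working out the expression (((-2 ⊗ 8) ⊗ (-5 ⊕ 1)) ⊗ ((3 ⊕ 5) ⊕ (-5 ⊕ -5))) gives -4.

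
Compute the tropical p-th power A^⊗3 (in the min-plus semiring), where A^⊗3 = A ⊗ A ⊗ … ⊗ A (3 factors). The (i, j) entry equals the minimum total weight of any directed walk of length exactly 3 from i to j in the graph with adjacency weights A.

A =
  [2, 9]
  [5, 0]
A^⊗3 =
  [6, 9]
  [5, 0]

Each entry (A^⊗3)_ij equals the minimum over all length-3 walks i = v_0 → v_1 → … → v_3 = j of Σ_t A[v_t][v_{t+1}]. For example, for (i, j) = (0, 1) we minimise over 4 possible intermediate vertex sequences; the minimum is 9, attained along the walk 0 → 1 → 1 → 1.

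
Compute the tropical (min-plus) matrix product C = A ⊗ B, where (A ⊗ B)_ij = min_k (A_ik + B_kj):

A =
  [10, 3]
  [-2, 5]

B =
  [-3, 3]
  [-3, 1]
A ⊗ B =
  [0, 4]
  [-5, 1]

Apply the min-plus product entry-by-entry:
  C[0][0] = min over k of (A[0][0] + B[0][0] = 10 + -3 = 7, A[0][1] + B[1][0] = 3 + -3 = 0) = 0 (attained at k = 1)
  C[0][1] = min over k of (A[0][0] + B[0][1] = 10 + 3 = 13, A[0][1] + B[1][1] = 3 + 1 = 4) = 4 (attained at k = 1)
  C[1][0] = min over k of (A[1][0] + B[0][0] = -2 + -3 = -5, A[1][1] + B[1][0] = 5 + -3 = 2) = -5 (attained at k = 0)
  C[1][1] = min over k of (A[1][0] + B[0][1] = -2 + 3 = 1, A[1][1] + B[1][1] = 5 + 1 = 6) = 1 (attained at k = 0)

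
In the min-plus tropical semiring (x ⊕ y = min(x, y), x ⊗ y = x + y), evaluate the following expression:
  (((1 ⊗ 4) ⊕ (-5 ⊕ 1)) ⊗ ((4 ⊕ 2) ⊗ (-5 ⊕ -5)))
(((1 ⊗ 4) ⊕ (-5 ⊕ 1)) ⊗ ((4 ⊕ 2) ⊗ (-5 ⊕ -5))) = -8

Expand innermost to outermost. Recall ⊕ takes the minimum of its arguments and ⊗ takes their sum. Working out the expression (((1 ⊗ 4) ⊕ (-5 ⊕ 1)) ⊗ ((4 ⊕ 2) ⊗ (-5 ⊕ -5))) gives -8.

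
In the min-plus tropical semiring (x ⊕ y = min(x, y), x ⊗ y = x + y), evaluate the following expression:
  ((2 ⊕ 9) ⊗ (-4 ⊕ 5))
((2 ⊕ 9) ⊗ (-4 ⊕ 5)) = -2

Expand innermost to outermost. Recall ⊕ takes the minimum of its arguments and ⊗ takes their sum. Working out the expression ((2 ⊕ 9) ⊗ (-4 ⊕ 5)) gives -2.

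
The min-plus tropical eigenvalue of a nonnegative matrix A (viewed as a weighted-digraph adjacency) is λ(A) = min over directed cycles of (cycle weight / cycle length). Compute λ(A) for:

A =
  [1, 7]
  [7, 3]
λ(A) = 1

Enumerate directed cycles and compute their means (weight / length). Sample:
  cycle 0 → 0: weight = 1, length = 1, mean = 1/1 ≈ 1.000
  cycle 1 → 1: weight = 3, length = 1, mean = 3/1 ≈ 3.000
  cycle 0 → 1 → 0: weight = 14, length = 2, mean = 14/2 ≈ 7.000
  cycle 1 → 0 → 1: weight = 14, length = 2, mean = 14/2 ≈ 7.000
Minimum mean = 1.000, attained e.g. along the cycle 0 → 0 with weight 1 and length 1. So λ(A) = 1/1 = 1.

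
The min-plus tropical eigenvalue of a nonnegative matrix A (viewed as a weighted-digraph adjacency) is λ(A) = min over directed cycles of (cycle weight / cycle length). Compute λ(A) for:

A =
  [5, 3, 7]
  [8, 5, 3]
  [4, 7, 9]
λ(A) = 10/3

Enumerate directed cycles and compute their means (weight / length). Sample:
  cycle 0 → 0: weight = 5, length = 1, mean = 5/1 ≈ 5.000
  cycle 1 → 1: weight = 5, length = 1, mean = 5/1 ≈ 5.000
  cycle 2 → 2: weight = 9, length = 1, mean = 9/1 ≈ 9.000
  cycle 0 → 1 → 0: weight = 11, length = 2, mean = 11/2 ≈ 5.500
  cycle 0 → 2 → 0: weight = 11, length = 2, mean = 11/2 ≈ 5.500
  cycle 1 → 0 → 1: weight = 11, length = 2, mean = 11/2 ≈ 5.500
Minimum mean = 3.333, attained e.g. along the cycle 0 → 1 → 2 → 0 with weight 10 and length 3. So λ(A) = 10/3 = 10/3.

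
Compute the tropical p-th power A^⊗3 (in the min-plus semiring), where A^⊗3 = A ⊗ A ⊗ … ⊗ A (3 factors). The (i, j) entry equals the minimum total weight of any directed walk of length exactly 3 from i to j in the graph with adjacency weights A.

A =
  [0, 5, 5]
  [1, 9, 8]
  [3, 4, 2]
A^⊗3 =
  [0, 5, 5]
  [1, 6, 6]
  [3, 8, 6]

Each entry (A^⊗3)_ij equals the minimum over all length-3 walks i = v_0 → v_1 → … → v_3 = j of Σ_t A[v_t][v_{t+1}]. For example, for (i, j) = (0, 2) we minimise over 9 possible intermediate vertex sequences; the minimum is 5, attained along the walk 0 → 0 → 0 → 2.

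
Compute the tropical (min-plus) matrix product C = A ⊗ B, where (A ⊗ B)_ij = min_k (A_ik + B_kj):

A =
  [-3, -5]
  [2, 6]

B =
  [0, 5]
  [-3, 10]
A ⊗ B =
  [-8, 2]
  [2, 7]

Apply the min-plus product entry-by-entry:
  C[0][0] = min over k of (A[0][0] + B[0][0] = -3 + 0 = -3, A[0][1] + B[1][0] = -5 + -3 = -8) = -8 (attained at k = 1)
  C[0][1] = min over k of (A[0][0] + B[0][1] = -3 + 5 = 2, A[0][1] + B[1][1] = -5 + 10 = 5) = 2 (attained at k = 0)
  C[1][0] = min over k of (A[1][0] + B[0][0] = 2 + 0 = 2, A[1][1] + B[1][0] = 6 + -3 = 3) = 2 (attained at k = 0)
  C[1][1] = min over k of (A[1][0] + B[0][1] = 2 + 5 = 7, A[1][1] + B[1][1] = 6 + 10 = 16) = 7 (attained at k = 0)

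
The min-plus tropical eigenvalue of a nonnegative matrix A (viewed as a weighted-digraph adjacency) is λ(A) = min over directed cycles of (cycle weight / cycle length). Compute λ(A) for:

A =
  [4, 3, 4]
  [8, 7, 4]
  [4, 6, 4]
λ(A) = 11/3

Enumerate directed cycles and compute their means (weight / length). Sample:
  cycle 0 → 0: weight = 4, length = 1, mean = 4/1 ≈ 4.000
  cycle 1 → 1: weight = 7, length = 1, mean = 7/1 ≈ 7.000
  cycle 2 → 2: weight = 4, length = 1, mean = 4/1 ≈ 4.000
  cycle 0 → 1 → 0: weight = 11, length = 2, mean = 11/2 ≈ 5.500
  cycle 0 → 2 → 0: weight = 8, length = 2, mean = 8/2 ≈ 4.000
  cycle 1 → 0 → 1: weight = 11, length = 2, mean = 11/2 ≈ 5.500
Minimum mean = 3.667, attained e.g. along the cycle 0 → 1 → 2 → 0 with weight 11 and length 3. So λ(A) = 11/3 = 11/3.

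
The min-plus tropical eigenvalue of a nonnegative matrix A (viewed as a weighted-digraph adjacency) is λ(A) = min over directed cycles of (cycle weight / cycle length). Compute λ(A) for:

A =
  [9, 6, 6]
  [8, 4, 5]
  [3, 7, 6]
λ(A) = 4

Enumerate directed cycles and compute their means (weight / length). Sample:
  cycle 0 → 0: weight = 9, length = 1, mean = 9/1 ≈ 9.000
  cycle 1 → 1: weight = 4, length = 1, mean = 4/1 ≈ 4.000
  cycle 2 → 2: weight = 6, length = 1, mean = 6/1 ≈ 6.000
  cycle 0 → 1 → 0: weight = 14, length = 2, mean = 14/2 ≈ 7.000
  cycle 0 → 2 → 0: weight = 9, length = 2, mean = 9/2 ≈ 4.500
  cycle 1 → 0 → 1: weight = 14, length = 2, mean = 14/2 ≈ 7.000
Minimum mean = 4.000, attained e.g. along the cycle 1 → 1 with weight 4 and length 1. So λ(A) = 4/1 = 4.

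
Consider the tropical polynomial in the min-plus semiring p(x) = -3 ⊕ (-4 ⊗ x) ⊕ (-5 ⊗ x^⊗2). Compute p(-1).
p(-1) = -7

A tropical monomial a ⊗ x^⊗i evaluates to a + i · x. Evaluating each term at x = -1:
  Term 0 contributes -3 + 0 · -1 = -3
  Term 1 contributes -4 + 1 · -1 = -5
  Term 2 contributes -5 + 2 · -1 = -7
p(-1) = ⊕ of these = min[-3, -5, -7] = -7.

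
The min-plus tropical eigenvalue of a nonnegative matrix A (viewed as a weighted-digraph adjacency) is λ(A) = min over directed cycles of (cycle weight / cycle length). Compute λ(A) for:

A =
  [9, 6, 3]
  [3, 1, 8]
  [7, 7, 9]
λ(A) = 1

Enumerate directed cycles and compute their means (weight / length). Sample:
  cycle 0 → 0: weight = 9, length = 1, mean = 9/1 ≈ 9.000
  cycle 1 → 1: weight = 1, length = 1, mean = 1/1 ≈ 1.000
  cycle 2 → 2: weight = 9, length = 1, mean = 9/1 ≈ 9.000
  cycle 0 → 1 → 0: weight = 9, length = 2, mean = 9/2 ≈ 4.500
  cycle 0 → 2 → 0: weight = 10, length = 2, mean = 10/2 ≈ 5.000
  cycle 1 → 0 → 1: weight = 9, length = 2, mean = 9/2 ≈ 4.500
Minimum mean = 1.000, attained e.g. along the cycle 1 → 1 with weight 1 and length 1. So λ(A) = 1/1 = 1.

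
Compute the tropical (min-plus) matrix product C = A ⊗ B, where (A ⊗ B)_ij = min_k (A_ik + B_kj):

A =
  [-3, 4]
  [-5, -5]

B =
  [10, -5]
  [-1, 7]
A ⊗ B =
  [3, -8]
  [-6, -10]

Apply the min-plus product entry-by-entry:
  C[0][0] = min over k of (A[0][0] + B[0][0] = -3 + 10 = 7, A[0][1] + B[1][0] = 4 + -1 = 3) = 3 (attained at k = 1)
  C[0][1] = min over k of (A[0][0] + B[0][1] = -3 + -5 = -8, A[0][1] + B[1][1] = 4 + 7 = 11) = -8 (attained at k = 0)
  C[1][0] = min over k of (A[1][0] + B[0][0] = -5 + 10 = 5, A[1][1] + B[1][0] = -5 + -1 = -6) = -6 (attained at k = 1)
  C[1][1] = min over k of (A[1][0] + B[0][1] = -5 + -5 = -10, A[1][1] + B[1][1] = -5 + 7 = 2) = -10 (attained at k = 0)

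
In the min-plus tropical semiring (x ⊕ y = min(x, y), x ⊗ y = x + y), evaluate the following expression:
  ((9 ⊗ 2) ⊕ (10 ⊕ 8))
((9 ⊗ 2) ⊕ (10 ⊕ 8)) = 8

Expand innermost to outermost. Recall ⊕ takes the minimum of its arguments and ⊗ takes their sum. Working out the expression ((9 ⊗ 2) ⊕ (10 ⊕ 8)) gives 8.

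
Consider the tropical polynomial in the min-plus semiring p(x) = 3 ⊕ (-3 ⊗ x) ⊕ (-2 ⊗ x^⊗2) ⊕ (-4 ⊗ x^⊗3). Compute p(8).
p(8) = 3

A tropical monomial a ⊗ x^⊗i evaluates to a + i · x. Evaluating each term at x = 8:
  Term 0 contributes 3 + 0 · 8 = 3
  Term 1 contributes -3 + 1 · 8 = 5
  Term 2 contributes -2 + 2 · 8 = 14
  Term 3 contributes -4 + 3 · 8 = 20
p(8) = ⊕ of these = min[3, 5, 14, 20] = 3.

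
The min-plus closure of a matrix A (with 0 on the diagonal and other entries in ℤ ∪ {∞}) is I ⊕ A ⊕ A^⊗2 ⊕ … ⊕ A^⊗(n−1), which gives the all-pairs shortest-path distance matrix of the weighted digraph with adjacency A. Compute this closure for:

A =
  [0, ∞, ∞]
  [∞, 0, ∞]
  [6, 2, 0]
Closure =
  [0, ∞, ∞]
  [∞, 0, ∞]
  [6, 2, 0]

This is the Floyd-Warshall all-pairs shortest-path computation. For each intermediate vertex k = 0, 1, …, 2, update dist[i][j] ← min(dist[i][j], dist[i][k] + dist[k][j]). The final matrix gives, for each (i, j), the minimum total weight of any directed path from i to j (possibly empty when i = j).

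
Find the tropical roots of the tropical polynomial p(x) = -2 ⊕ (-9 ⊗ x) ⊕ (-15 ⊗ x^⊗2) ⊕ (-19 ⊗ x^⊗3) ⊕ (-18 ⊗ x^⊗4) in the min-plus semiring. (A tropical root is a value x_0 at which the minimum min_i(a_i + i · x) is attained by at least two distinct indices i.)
Roots: {-1, 4, 6, 7}

Each tropical root is a break point of the lower envelope of the lines y = a_i + i · x (there are 5 lines, with slopes 0, 1, ..., 4). Only the lines that attain the minimum somewhere contribute to roots; other lines are dominated. Here the surviving (envelope) indices are i = 4, i = 3, i = 2, i = 1, i = 0.
Intersections between consecutive envelope lines give the roots: for adjacent envelope indices i < j the intersection is x = (a_i − a_j) / (j − i). Reading off the sorted break points: {-1, 4, 6, 7}.
Verification: at each break x_0, at least two indices attain the minimum of min_i(a_i + i · x_0).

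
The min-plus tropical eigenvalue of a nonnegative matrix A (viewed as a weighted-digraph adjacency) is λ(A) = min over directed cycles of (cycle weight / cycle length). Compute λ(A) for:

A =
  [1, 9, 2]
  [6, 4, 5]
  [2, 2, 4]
λ(A) = 1

Enumerate directed cycles and compute their means (weight / length). Sample:
  cycle 0 → 0: weight = 1, length = 1, mean = 1/1 ≈ 1.000
  cycle 1 → 1: weight = 4, length = 1, mean = 4/1 ≈ 4.000
  cycle 2 → 2: weight = 4, length = 1, mean = 4/1 ≈ 4.000
  cycle 0 → 1 → 0: weight = 15, length = 2, mean = 15/2 ≈ 7.500
  cycle 0 → 2 → 0: weight = 4, length = 2, mean = 4/2 ≈ 2.000
  cycle 1 → 0 → 1: weight = 15, length = 2, mean = 15/2 ≈ 7.500
Minimum mean = 1.000, attained e.g. along the cycle 0 → 0 with weight 1 and length 1. So λ(A) = 1/1 = 1.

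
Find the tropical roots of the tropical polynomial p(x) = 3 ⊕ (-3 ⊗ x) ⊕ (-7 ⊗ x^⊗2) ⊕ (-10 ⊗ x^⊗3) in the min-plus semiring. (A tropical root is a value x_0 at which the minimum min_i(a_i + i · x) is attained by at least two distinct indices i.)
Roots: {3, 4, 6}

Each tropical root is a break point of the lower envelope of the lines y = a_i + i · x (there are 4 lines, with slopes 0, 1, ..., 3). Only the lines that attain the minimum somewhere contribute to roots; other lines are dominated. Here the surviving (envelope) indices are i = 3, i = 2, i = 1, i = 0.
Intersections between consecutive envelope lines give the roots: for adjacent envelope indices i < j the intersection is x = (a_i − a_j) / (j − i). Reading off the sorted break points: {3, 4, 6}.
Verification: at each break x_0, at least two indices attain the minimum of min_i(a_i + i · x_0).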